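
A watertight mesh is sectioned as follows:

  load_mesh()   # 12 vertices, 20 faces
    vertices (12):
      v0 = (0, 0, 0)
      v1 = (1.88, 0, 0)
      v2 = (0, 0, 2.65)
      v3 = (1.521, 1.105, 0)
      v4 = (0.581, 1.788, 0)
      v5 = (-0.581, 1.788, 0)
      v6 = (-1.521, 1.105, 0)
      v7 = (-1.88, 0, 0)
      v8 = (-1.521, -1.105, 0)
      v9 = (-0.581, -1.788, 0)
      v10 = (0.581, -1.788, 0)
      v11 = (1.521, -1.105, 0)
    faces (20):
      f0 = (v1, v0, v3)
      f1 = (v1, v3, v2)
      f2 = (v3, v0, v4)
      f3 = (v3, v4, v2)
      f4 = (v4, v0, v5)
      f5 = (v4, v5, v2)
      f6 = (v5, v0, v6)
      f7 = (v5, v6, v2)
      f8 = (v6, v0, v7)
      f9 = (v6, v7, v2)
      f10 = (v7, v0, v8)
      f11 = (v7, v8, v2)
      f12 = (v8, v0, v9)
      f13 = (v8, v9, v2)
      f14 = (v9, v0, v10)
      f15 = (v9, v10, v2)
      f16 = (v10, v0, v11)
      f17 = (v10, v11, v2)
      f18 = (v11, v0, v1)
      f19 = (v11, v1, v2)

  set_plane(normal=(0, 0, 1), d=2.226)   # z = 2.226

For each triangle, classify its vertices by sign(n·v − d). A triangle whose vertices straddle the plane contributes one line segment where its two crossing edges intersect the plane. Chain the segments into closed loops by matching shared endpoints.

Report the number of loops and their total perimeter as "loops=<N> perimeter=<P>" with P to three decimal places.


Straddling triangles (10 of 20):
  (v1,v3,v2) [--+] → (0.24336, 0.1768, 2.226)–(0.3008, 0, 2.226)  len=0.1859
  (v3,v4,v2) [--+] → (0.09296, 0.28608, 2.226)–(0.24336, 0.1768, 2.226)  len=0.1859
  (v4,v5,v2) [--+] → (-0.09296, 0.28608, 2.226)–(0.09296, 0.28608, 2.226)  len=0.1859
  (v5,v6,v2) [--+] → (-0.24336, 0.1768, 2.226)–(-0.09296, 0.28608, 2.226)  len=0.1859
  (v6,v7,v2) [--+] → (-0.3008, 0, 2.226)–(-0.24336, 0.1768, 2.226)  len=0.1859
  (v7,v8,v2) [--+] → (-0.24336, -0.1768, 2.226)–(-0.3008, 0, 2.226)  len=0.1859
  (v8,v9,v2) [--+] → (-0.09296, -0.28608, 2.226)–(-0.24336, -0.1768, 2.226)  len=0.1859
  (v9,v10,v2) [--+] → (0.09296, -0.28608, 2.226)–(-0.09296, -0.28608, 2.226)  len=0.1859
  (v10,v11,v2) [--+] → (0.24336, -0.1768, 2.226)–(0.09296, -0.28608, 2.226)  len=0.1859
  (v11,v1,v2) [--+] → (0.3008, 0, 2.226)–(0.24336, -0.1768, 2.226)  len=0.1859

Chained into 1 loop(s):
  loop 1: 10 segments, perimeter = 1.8591
Total perimeter = 1.859

loops=1 perimeter=1.859


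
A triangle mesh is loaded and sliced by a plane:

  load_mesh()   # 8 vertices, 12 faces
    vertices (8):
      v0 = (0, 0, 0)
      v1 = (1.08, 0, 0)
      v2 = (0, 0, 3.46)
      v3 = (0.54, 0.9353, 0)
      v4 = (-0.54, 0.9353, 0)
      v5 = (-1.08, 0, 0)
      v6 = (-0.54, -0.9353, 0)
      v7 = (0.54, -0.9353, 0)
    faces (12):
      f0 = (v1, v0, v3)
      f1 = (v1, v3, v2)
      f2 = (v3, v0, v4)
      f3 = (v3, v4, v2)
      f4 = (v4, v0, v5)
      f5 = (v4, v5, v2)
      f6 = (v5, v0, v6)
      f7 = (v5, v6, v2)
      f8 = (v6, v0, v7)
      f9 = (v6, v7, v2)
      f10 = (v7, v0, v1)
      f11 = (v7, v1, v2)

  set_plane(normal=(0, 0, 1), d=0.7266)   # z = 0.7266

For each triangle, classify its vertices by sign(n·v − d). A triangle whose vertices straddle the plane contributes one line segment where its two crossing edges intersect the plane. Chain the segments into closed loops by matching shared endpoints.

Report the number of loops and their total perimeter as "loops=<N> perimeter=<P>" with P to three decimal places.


Straddling triangles (6 of 12):
  (v1,v3,v2) [--+] → (0.4266, 0.738887, 0.7266)–(0.8532, 0, 0.7266)  len=0.8532
  (v3,v4,v2) [--+] → (-0.4266, 0.738887, 0.7266)–(0.4266, 0.738887, 0.7266)  len=0.8532
  (v4,v5,v2) [--+] → (-0.8532, 0, 0.7266)–(-0.4266, 0.738887, 0.7266)  len=0.8532
  (v5,v6,v2) [--+] → (-0.4266, -0.738887, 0.7266)–(-0.8532, 0, 0.7266)  len=0.8532
  (v6,v7,v2) [--+] → (0.4266, -0.738887, 0.7266)–(-0.4266, -0.738887, 0.7266)  len=0.8532
  (v7,v1,v2) [--+] → (0.8532, 0, 0.7266)–(0.4266, -0.738887, 0.7266)  len=0.8532

Chained into 1 loop(s):
  loop 1: 6 segments, perimeter = 5.1192
Total perimeter = 5.119

loops=1 perimeter=5.119


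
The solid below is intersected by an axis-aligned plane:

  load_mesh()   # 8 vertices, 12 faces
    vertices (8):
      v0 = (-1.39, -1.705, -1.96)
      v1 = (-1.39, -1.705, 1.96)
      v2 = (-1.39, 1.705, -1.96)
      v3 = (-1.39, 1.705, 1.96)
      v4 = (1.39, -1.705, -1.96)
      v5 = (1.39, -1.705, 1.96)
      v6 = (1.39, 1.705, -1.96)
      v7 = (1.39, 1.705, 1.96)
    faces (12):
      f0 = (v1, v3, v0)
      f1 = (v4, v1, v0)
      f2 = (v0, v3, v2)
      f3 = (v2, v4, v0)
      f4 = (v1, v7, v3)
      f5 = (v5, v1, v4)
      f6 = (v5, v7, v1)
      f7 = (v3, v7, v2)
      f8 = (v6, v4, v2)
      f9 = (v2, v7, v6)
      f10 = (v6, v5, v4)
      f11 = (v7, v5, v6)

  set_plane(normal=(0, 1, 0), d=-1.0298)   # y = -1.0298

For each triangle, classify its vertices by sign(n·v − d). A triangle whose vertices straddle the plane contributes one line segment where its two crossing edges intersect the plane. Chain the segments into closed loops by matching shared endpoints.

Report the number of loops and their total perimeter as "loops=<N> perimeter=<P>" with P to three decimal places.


loops=1 perimeter=13.400

Straddling triangles (8 of 12):
  (v1,v3,v0) [-+-] → (-1.39, -1.0298, 1.96)–(-1.39, -1.0298, -1.18382)  len=3.1438
  (v0,v3,v2) [-++] → (-1.39, -1.0298, -1.18382)–(-1.39, -1.0298, -1.96)  len=0.7762
  (v2,v4,v0) [+--] → (0.839544, -1.0298, -1.96)–(-1.39, -1.0298, -1.96)  len=2.2295
  (v1,v7,v3) [-++] → (-0.839544, -1.0298, 1.96)–(-1.39, -1.0298, 1.96)  len=0.5505
  (v5,v7,v1) [-+-] → (1.39, -1.0298, 1.96)–(-0.839544, -1.0298, 1.96)  len=2.2295
  (v6,v4,v2) [+-+] → (1.39, -1.0298, -1.96)–(0.839544, -1.0298, -1.96)  len=0.5505
  (v6,v5,v4) [+--] → (1.39, -1.0298, 1.18382)–(1.39, -1.0298, -1.96)  len=3.1438
  (v7,v5,v6) [+-+] → (1.39, -1.0298, 1.96)–(1.39, -1.0298, 1.18382)  len=0.7762

Chained into 1 loop(s):
  loop 1: 8 segments, perimeter = 13.4000
Total perimeter = 13.400


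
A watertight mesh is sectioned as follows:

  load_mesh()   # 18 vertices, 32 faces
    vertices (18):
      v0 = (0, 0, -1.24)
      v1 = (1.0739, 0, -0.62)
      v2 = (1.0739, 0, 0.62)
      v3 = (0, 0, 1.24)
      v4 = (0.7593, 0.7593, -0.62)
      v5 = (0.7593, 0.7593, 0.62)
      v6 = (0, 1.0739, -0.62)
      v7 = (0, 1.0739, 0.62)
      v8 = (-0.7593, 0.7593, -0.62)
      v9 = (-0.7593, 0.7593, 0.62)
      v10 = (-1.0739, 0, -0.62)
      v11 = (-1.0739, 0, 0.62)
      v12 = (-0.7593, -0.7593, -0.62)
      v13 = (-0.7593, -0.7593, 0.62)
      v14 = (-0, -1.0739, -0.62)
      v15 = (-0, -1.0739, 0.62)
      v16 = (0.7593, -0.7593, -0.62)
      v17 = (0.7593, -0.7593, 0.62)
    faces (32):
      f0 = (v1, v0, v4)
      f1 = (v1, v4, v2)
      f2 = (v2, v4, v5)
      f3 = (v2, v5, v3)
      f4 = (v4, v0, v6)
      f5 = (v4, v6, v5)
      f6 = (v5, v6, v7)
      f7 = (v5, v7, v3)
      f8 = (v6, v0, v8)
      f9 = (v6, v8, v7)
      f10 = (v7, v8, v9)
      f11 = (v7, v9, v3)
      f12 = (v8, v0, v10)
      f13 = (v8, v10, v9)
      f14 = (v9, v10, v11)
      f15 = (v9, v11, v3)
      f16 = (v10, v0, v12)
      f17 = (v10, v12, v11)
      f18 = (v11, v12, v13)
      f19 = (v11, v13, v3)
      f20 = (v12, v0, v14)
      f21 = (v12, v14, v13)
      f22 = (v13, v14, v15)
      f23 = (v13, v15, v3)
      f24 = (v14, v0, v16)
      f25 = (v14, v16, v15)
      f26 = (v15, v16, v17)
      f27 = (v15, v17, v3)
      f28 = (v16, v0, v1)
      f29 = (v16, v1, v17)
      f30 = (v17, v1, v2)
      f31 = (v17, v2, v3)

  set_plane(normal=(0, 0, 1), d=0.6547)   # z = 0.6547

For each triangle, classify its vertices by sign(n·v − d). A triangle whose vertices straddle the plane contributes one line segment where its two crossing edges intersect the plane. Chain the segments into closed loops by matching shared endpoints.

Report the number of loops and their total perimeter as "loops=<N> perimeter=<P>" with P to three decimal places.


loops=1 perimeter=6.207

Straddling triangles (8 of 32):
  (v2,v5,v3) [--+] → (0.716804, 0.716804, 0.6547)–(1.0138, 0, 0.6547)  len=0.7759
  (v5,v7,v3) [--+] → (0, 1.0138, 0.6547)–(0.716804, 0.716804, 0.6547)  len=0.7759
  (v7,v9,v3) [--+] → (-0.716804, 0.716804, 0.6547)–(0, 1.0138, 0.6547)  len=0.7759
  (v9,v11,v3) [--+] → (-1.0138, 0, 0.6547)–(-0.716804, 0.716804, 0.6547)  len=0.7759
  (v11,v13,v3) [--+] → (-0.716804, -0.716804, 0.6547)–(-1.0138, 0, 0.6547)  len=0.7759
  (v13,v15,v3) [--+] → (0, -1.0138, 0.6547)–(-0.716804, -0.716804, 0.6547)  len=0.7759
  (v15,v17,v3) [--+] → (0.716804, -0.716804, 0.6547)–(0, -1.0138, 0.6547)  len=0.7759
  (v17,v2,v3) [--+] → (1.0138, 0, 0.6547)–(0.716804, -0.716804, 0.6547)  len=0.7759

Chained into 1 loop(s):
  loop 1: 8 segments, perimeter = 6.2072
Total perimeter = 6.207


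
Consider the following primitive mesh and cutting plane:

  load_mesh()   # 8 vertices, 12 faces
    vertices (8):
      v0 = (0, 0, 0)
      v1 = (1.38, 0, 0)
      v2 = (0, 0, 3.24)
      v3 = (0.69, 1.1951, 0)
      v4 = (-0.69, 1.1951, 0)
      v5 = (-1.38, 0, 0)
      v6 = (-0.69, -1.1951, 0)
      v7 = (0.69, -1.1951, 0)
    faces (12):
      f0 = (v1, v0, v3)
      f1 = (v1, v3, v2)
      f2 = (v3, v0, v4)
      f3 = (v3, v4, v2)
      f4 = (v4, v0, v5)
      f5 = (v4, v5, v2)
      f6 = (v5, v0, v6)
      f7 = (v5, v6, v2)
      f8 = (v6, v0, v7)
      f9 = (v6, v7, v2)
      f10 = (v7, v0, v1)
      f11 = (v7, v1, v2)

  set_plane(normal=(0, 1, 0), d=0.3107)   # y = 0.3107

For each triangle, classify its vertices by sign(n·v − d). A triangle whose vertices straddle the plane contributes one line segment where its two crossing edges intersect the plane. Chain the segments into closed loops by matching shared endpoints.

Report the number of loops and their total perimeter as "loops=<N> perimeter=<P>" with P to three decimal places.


Straddling triangles (6 of 12):
  (v1,v0,v3) [--+] → (0.179385, 0.3107, 0)–(1.20062, 0.3107, 0)  len=1.0212
  (v1,v3,v2) [-+-] → (1.20062, 0.3107, 0)–(0.179385, 0.3107, 2.39767)  len=2.6061
  (v3,v0,v4) [+-+] → (0.179385, 0.3107, 0)–(-0.179385, 0.3107, 0)  len=0.3588
  (v3,v4,v2) [++-] → (-0.179385, 0.3107, 2.39767)–(0.179385, 0.3107, 2.39767)  len=0.3588
  (v4,v0,v5) [+--] → (-0.179385, 0.3107, 0)–(-1.20062, 0.3107, 0)  len=1.0212
  (v4,v5,v2) [+--] → (-1.20062, 0.3107, 0)–(-0.179385, 0.3107, 2.39767)  len=2.6061

Chained into 1 loop(s):
  loop 1: 6 segments, perimeter = 7.9722
Total perimeter = 7.972

loops=1 perimeter=7.972


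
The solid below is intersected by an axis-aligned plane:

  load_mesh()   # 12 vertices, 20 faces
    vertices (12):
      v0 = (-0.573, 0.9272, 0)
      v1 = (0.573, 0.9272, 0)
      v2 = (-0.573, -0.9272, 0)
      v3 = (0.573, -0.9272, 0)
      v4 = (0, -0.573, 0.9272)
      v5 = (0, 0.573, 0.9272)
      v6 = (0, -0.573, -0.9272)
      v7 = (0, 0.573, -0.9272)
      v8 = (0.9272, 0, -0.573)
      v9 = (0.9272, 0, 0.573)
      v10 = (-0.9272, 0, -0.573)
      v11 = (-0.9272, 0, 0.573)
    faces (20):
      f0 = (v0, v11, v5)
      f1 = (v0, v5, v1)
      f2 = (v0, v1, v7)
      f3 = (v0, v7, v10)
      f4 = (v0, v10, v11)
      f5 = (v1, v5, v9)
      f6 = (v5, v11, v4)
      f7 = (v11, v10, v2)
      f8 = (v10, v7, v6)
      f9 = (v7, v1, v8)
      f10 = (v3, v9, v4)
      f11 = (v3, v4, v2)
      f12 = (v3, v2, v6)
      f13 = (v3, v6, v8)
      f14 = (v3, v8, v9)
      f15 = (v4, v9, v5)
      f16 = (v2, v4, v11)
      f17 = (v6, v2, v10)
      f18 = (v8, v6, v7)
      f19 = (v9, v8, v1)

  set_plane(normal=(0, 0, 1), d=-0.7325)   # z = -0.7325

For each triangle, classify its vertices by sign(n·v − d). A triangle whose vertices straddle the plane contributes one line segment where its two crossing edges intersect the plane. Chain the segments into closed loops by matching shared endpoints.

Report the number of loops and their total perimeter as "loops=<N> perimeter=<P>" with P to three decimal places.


loops=1 perimeter=3.716

Straddling triangles (8 of 20):
  (v0,v1,v7) [++-] → (0.120323, 0.647377, -0.7325)–(-0.120323, 0.647377, -0.7325)  len=0.2406
  (v0,v7,v10) [+-+] → (-0.120323, 0.647377, -0.7325)–(-0.509672, 0.258028, -0.7325)  len=0.5506
  (v10,v7,v6) [+--] → (-0.509672, 0.258028, -0.7325)–(-0.509672, -0.258028, -0.7325)  len=0.5161
  (v7,v1,v8) [-++] → (0.120323, 0.647377, -0.7325)–(0.509672, 0.258028, -0.7325)  len=0.5506
  (v3,v2,v6) [++-] → (-0.120323, -0.647377, -0.7325)–(0.120323, -0.647377, -0.7325)  len=0.2406
  (v3,v6,v8) [+-+] → (0.120323, -0.647377, -0.7325)–(0.509672, -0.258028, -0.7325)  len=0.5506
  (v6,v2,v10) [-++] → (-0.120323, -0.647377, -0.7325)–(-0.509672, -0.258028, -0.7325)  len=0.5506
  (v8,v6,v7) [+--] → (0.509672, -0.258028, -0.7325)–(0.509672, 0.258028, -0.7325)  len=0.5161

Chained into 1 loop(s):
  loop 1: 8 segments, perimeter = 3.7159
Total perimeter = 3.716


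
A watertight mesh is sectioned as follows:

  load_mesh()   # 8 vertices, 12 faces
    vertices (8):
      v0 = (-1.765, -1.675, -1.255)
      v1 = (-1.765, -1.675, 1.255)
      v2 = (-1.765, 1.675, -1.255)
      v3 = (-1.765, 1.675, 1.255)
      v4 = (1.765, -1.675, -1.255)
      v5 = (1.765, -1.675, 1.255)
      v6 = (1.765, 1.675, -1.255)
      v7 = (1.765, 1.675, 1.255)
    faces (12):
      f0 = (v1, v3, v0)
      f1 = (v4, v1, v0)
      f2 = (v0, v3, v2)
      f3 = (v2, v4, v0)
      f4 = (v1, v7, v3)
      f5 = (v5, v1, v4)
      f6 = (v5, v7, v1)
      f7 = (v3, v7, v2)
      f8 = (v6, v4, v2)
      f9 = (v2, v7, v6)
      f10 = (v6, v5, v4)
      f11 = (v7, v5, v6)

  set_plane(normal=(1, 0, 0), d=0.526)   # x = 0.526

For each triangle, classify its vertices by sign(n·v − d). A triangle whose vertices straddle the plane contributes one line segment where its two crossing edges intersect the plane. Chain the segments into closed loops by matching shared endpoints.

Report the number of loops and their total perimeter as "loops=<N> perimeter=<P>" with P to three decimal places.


Straddling triangles (8 of 12):
  (v4,v1,v0) [+--] → (0.526, -1.675, -0.374011)–(0.526, -1.675, -1.255)  len=0.8810
  (v2,v4,v0) [-+-] → (0.526, -0.499178, -1.255)–(0.526, -1.675, -1.255)  len=1.1758
  (v1,v7,v3) [-+-] → (0.526, 0.499178, 1.255)–(0.526, 1.675, 1.255)  len=1.1758
  (v5,v1,v4) [+-+] → (0.526, -1.675, 1.255)–(0.526, -1.675, -0.374011)  len=1.6290
  (v5,v7,v1) [++-] → (0.526, 0.499178, 1.255)–(0.526, -1.675, 1.255)  len=2.1742
  (v3,v7,v2) [-+-] → (0.526, 1.675, 1.255)–(0.526, 1.675, 0.374011)  len=0.8810
  (v6,v4,v2) [++-] → (0.526, -0.499178, -1.255)–(0.526, 1.675, -1.255)  len=2.1742
  (v2,v7,v6) [-++] → (0.526, 1.675, 0.374011)–(0.526, 1.675, -1.255)  len=1.6290

Chained into 1 loop(s):
  loop 1: 8 segments, perimeter = 11.7200
Total perimeter = 11.720

loops=1 perimeter=11.720


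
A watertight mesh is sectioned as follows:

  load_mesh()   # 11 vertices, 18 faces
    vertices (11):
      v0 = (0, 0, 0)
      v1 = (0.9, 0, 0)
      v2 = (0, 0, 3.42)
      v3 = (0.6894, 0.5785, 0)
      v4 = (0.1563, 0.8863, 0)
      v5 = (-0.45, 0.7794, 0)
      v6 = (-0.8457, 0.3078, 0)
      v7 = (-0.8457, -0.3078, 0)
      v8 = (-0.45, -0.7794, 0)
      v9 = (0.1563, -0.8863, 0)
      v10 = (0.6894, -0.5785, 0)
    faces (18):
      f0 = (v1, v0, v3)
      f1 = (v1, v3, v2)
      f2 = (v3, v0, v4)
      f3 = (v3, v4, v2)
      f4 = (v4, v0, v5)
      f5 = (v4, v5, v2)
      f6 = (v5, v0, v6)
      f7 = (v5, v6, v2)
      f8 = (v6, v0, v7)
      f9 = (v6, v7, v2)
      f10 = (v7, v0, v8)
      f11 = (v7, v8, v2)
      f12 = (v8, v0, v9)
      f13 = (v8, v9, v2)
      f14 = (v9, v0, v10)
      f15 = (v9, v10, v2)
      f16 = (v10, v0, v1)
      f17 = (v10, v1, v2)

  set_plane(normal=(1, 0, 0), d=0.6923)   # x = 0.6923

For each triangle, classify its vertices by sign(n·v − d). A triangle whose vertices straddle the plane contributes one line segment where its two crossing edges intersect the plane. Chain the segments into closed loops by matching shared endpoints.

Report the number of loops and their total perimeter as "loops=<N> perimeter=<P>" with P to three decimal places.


Straddling triangles (4 of 18):
  (v1,v0,v3) [+--] → (0.6923, 0, 0)–(0.6923, 0.570534, 0)  len=0.5705
  (v1,v3,v2) [+--] → (0.6923, 0.570534, 0)–(0.6923, 0, 0.78926)  len=0.9739
  (v10,v0,v1) [--+] → (0.6923, 0, 0)–(0.6923, -0.570534, 0)  len=0.5705
  (v10,v1,v2) [-+-] → (0.6923, -0.570534, 0)–(0.6923, 0, 0.78926)  len=0.9739

Chained into 1 loop(s):
  loop 1: 4 segments, perimeter = 3.0888
Total perimeter = 3.089

loops=1 perimeter=3.089


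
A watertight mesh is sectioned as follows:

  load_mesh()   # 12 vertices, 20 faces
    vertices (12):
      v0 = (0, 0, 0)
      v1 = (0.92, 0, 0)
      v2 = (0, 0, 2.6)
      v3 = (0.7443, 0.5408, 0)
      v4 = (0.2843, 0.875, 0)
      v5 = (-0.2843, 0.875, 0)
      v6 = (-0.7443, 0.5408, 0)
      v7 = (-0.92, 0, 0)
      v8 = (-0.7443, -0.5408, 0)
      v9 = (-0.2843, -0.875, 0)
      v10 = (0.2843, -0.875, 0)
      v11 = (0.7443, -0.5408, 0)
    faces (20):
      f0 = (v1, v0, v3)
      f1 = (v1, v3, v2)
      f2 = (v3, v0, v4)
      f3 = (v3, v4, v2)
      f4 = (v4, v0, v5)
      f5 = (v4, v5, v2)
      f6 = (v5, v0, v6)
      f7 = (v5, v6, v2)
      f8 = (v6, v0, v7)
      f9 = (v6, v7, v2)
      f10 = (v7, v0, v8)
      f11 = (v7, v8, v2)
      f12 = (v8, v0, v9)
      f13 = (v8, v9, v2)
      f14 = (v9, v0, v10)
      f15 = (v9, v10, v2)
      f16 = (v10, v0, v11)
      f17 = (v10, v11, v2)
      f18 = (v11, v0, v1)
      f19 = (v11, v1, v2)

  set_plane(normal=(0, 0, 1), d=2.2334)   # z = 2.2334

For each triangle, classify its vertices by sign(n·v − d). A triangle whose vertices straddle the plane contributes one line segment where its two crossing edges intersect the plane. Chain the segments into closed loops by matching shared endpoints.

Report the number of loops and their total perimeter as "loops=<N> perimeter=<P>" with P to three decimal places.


loops=1 perimeter=0.802

Straddling triangles (10 of 20):
  (v1,v3,v2) [--+] → (0.104946, 0.0762528, 2.2334)–(0.12972, 0, 2.2334)  len=0.0802
  (v3,v4,v2) [--+] → (0.0400863, 0.123375, 2.2334)–(0.104946, 0.0762528, 2.2334)  len=0.0802
  (v4,v5,v2) [--+] → (-0.0400863, 0.123375, 2.2334)–(0.0400863, 0.123375, 2.2334)  len=0.0802
  (v5,v6,v2) [--+] → (-0.104946, 0.0762528, 2.2334)–(-0.0400863, 0.123375, 2.2334)  len=0.0802
  (v6,v7,v2) [--+] → (-0.12972, 0, 2.2334)–(-0.104946, 0.0762528, 2.2334)  len=0.0802
  (v7,v8,v2) [--+] → (-0.104946, -0.0762528, 2.2334)–(-0.12972, 0, 2.2334)  len=0.0802
  (v8,v9,v2) [--+] → (-0.0400863, -0.123375, 2.2334)–(-0.104946, -0.0762528, 2.2334)  len=0.0802
  (v9,v10,v2) [--+] → (0.0400863, -0.123375, 2.2334)–(-0.0400863, -0.123375, 2.2334)  len=0.0802
  (v10,v11,v2) [--+] → (0.104946, -0.0762528, 2.2334)–(0.0400863, -0.123375, 2.2334)  len=0.0802
  (v11,v1,v2) [--+] → (0.12972, 0, 2.2334)–(0.104946, -0.0762528, 2.2334)  len=0.0802

Chained into 1 loop(s):
  loop 1: 10 segments, perimeter = 0.8017
Total perimeter = 0.802


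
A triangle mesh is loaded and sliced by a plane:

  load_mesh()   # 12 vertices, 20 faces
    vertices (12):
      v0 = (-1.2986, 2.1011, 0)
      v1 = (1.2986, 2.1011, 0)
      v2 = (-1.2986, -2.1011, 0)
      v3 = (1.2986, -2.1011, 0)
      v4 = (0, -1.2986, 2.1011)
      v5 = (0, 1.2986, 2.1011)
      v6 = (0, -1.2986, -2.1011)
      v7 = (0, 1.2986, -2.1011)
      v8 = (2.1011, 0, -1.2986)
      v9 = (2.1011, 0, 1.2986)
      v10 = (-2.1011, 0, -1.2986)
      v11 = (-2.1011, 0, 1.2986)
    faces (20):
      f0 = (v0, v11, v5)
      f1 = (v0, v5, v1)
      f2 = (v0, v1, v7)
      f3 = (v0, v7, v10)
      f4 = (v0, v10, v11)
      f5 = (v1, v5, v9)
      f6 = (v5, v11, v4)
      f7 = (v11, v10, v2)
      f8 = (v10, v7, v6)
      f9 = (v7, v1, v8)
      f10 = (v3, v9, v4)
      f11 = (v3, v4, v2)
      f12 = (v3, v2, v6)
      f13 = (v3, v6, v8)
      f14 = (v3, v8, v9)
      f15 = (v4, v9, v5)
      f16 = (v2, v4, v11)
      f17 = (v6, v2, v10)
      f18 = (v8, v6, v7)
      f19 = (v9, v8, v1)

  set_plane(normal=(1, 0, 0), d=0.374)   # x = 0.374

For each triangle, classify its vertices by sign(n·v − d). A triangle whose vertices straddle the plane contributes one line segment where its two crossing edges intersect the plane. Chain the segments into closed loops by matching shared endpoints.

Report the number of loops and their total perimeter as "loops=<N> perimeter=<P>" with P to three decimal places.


Straddling triangles (10 of 20):
  (v0,v5,v1) [--+] → (0.374, 1.52972, 1.49598)–(0.374, 2.1011, 0)  len=1.6014
  (v0,v1,v7) [-+-] → (0.374, 2.1011, 0)–(0.374, 1.52972, -1.49598)  len=1.6014
  (v1,v5,v9) [+-+] → (0.374, 1.52972, 1.49598)–(0.374, 1.06745, 1.95825)  len=0.6538
  (v7,v1,v8) [-++] → (0.374, 1.52972, -1.49598)–(0.374, 1.06745, -1.95825)  len=0.6538
  (v3,v9,v4) [++-] → (0.374, -1.06745, 1.95825)–(0.374, -1.52972, 1.49598)  len=0.6538
  (v3,v4,v2) [+--] → (0.374, -1.52972, 1.49598)–(0.374, -2.1011, 0)  len=1.6014
  (v3,v2,v6) [+--] → (0.374, -2.1011, 0)–(0.374, -1.52972, -1.49598)  len=1.6014
  (v3,v6,v8) [+-+] → (0.374, -1.52972, -1.49598)–(0.374, -1.06745, -1.95825)  len=0.6538
  (v4,v9,v5) [-+-] → (0.374, -1.06745, 1.95825)–(0.374, 1.06745, 1.95825)  len=2.1349
  (v8,v6,v7) [+--] → (0.374, -1.06745, -1.95825)–(0.374, 1.06745, -1.95825)  len=2.1349

Chained into 1 loop(s):
  loop 1: 10 segments, perimeter = 13.2903
Total perimeter = 13.290

loops=1 perimeter=13.290


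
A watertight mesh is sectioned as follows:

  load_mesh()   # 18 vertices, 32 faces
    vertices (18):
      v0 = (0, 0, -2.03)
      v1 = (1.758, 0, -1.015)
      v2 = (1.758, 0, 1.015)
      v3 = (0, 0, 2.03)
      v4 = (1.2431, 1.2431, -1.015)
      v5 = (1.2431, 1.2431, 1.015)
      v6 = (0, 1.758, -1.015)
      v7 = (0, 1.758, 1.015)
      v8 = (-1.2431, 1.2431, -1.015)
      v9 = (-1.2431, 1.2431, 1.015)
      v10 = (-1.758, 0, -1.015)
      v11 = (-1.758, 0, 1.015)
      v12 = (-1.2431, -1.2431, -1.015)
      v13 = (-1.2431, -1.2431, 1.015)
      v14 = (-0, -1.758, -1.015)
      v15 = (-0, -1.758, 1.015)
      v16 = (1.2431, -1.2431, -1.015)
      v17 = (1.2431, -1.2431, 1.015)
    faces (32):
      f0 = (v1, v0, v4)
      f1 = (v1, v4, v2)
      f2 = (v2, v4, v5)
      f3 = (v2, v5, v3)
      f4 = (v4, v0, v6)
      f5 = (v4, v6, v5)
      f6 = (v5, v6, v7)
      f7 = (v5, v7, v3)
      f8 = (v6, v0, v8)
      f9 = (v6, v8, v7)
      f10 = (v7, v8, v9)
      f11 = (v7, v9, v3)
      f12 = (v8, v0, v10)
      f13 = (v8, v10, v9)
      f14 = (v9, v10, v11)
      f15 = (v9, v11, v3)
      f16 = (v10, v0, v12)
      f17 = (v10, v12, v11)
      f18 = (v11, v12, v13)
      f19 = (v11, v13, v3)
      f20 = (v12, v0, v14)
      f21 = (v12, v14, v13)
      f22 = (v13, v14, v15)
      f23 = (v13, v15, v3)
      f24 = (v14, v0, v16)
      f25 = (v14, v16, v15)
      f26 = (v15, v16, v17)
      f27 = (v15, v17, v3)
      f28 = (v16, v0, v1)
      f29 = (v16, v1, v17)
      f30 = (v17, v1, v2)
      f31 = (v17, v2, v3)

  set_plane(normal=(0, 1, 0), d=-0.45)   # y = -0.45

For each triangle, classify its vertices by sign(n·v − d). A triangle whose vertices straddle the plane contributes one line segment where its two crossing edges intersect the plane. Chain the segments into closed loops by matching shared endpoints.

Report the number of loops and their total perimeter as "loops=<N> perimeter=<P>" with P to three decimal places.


Straddling triangles (12 of 32):
  (v10,v0,v12) [++-] → (-0.45, -0.45, -1.66257)–(-1.57161, -0.45, -1.015)  len=1.2951
  (v10,v12,v11) [+-+] → (-1.57161, -0.45, -1.015)–(-1.57161, -0.45, 0.280144)  len=1.2951
  (v11,v12,v13) [+--] → (-1.57161, -0.45, 0.280144)–(-1.57161, -0.45, 1.015)  len=0.7349
  (v11,v13,v3) [+-+] → (-1.57161, -0.45, 1.015)–(-0.45, -0.45, 1.66257)  len=1.2951
  (v12,v0,v14) [-+-] → (-0.45, -0.45, -1.66257)–(0, -0.45, -1.77019)  len=0.4627
  (v13,v15,v3) [--+] → (0, -0.45, 1.77019)–(-0.45, -0.45, 1.66257)  len=0.4627
  (v14,v0,v16) [-+-] → (0, -0.45, -1.77019)–(0.45, -0.45, -1.66257)  len=0.4627
  (v15,v17,v3) [--+] → (0.45, -0.45, 1.66257)–(0, -0.45, 1.77019)  len=0.4627
  (v16,v0,v1) [-++] → (0.45, -0.45, -1.66257)–(1.57161, -0.45, -1.015)  len=1.2951
  (v16,v1,v17) [-+-] → (1.57161, -0.45, -1.015)–(1.57161, -0.45, -0.280144)  len=0.7349
  (v17,v1,v2) [-++] → (1.57161, -0.45, -0.280144)–(1.57161, -0.45, 1.015)  len=1.2951
  (v17,v2,v3) [-++] → (1.57161, -0.45, 1.015)–(0.45, -0.45, 1.66257)  len=1.2951

Chained into 1 loop(s):
  loop 1: 12 segments, perimeter = 11.0913
Total perimeter = 11.091

loops=1 perimeter=11.091


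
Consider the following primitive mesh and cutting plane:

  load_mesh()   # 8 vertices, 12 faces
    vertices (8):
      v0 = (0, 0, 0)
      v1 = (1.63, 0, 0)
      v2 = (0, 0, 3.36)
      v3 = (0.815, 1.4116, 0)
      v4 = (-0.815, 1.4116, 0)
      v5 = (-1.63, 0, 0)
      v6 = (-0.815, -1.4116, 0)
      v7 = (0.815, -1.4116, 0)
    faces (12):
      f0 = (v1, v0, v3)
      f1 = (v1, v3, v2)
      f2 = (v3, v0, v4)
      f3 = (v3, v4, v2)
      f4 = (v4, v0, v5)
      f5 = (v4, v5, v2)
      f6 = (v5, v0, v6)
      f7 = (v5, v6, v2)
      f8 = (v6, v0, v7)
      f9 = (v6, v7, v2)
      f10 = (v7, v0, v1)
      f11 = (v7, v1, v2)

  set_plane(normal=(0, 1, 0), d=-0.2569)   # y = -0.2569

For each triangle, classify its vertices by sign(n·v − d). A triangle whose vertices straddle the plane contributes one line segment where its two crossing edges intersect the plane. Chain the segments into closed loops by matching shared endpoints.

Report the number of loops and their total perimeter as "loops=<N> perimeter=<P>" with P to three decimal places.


loops=1 perimeter=9.370

Straddling triangles (6 of 12):
  (v5,v0,v6) [++-] → (-0.148324, -0.2569, 0)–(-1.48168, -0.2569, 0)  len=1.3334
  (v5,v6,v2) [+-+] → (-1.48168, -0.2569, 0)–(-0.148324, -0.2569, 2.74851)  len=3.0549
  (v6,v0,v7) [-+-] → (-0.148324, -0.2569, 0)–(0.148324, -0.2569, 0)  len=0.2966
  (v6,v7,v2) [--+] → (0.148324, -0.2569, 2.74851)–(-0.148324, -0.2569, 2.74851)  len=0.2966
  (v7,v0,v1) [-++] → (0.148324, -0.2569, 0)–(1.48168, -0.2569, 0)  len=1.3334
  (v7,v1,v2) [-++] → (1.48168, -0.2569, 0)–(0.148324, -0.2569, 2.74851)  len=3.0549

Chained into 1 loop(s):
  loop 1: 6 segments, perimeter = 9.3697
Total perimeter = 9.370


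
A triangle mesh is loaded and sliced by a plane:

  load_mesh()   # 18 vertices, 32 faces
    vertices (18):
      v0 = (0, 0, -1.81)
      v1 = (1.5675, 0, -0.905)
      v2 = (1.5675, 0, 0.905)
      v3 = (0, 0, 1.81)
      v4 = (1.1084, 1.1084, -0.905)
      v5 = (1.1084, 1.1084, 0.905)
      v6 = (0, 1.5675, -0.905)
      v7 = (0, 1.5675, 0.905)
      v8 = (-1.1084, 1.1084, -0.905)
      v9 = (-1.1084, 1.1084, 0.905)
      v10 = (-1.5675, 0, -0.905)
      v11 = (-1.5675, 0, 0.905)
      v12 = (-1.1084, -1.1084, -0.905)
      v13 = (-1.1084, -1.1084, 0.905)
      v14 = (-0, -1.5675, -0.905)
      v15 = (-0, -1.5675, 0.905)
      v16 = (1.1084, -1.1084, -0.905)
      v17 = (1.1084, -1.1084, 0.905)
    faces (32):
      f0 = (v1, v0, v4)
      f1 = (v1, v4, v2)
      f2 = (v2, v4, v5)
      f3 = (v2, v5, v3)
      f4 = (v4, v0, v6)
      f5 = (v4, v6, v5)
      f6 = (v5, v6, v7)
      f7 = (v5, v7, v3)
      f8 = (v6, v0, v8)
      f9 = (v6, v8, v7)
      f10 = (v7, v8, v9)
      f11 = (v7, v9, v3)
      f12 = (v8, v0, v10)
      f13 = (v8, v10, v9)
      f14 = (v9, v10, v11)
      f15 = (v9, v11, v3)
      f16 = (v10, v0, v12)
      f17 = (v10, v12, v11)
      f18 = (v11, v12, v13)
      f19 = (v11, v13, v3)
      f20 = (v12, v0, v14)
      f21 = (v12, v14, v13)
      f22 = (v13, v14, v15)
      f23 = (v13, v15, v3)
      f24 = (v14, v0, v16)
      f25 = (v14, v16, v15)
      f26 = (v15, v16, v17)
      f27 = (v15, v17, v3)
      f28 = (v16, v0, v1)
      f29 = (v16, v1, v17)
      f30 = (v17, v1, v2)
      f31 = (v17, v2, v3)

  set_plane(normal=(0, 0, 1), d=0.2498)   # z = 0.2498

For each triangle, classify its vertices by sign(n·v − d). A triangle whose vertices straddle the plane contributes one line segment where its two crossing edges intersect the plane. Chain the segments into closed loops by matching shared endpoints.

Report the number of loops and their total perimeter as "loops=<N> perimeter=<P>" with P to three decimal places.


loops=1 perimeter=9.598

Straddling triangles (16 of 32):
  (v1,v4,v2) [--+] → (1.40131, 0.401229, 0.2498)–(1.5675, 0, 0.2498)  len=0.4343
  (v2,v4,v5) [+-+] → (1.40131, 0.401229, 0.2498)–(1.1084, 1.1084, 0.2498)  len=0.7654
  (v4,v6,v5) [--+] → (0.707171, 1.27459, 0.2498)–(1.1084, 1.1084, 0.2498)  len=0.4343
  (v5,v6,v7) [+-+] → (0.707171, 1.27459, 0.2498)–(0, 1.5675, 0.2498)  len=0.7654
  (v6,v8,v7) [--+] → (-0.401229, 1.40131, 0.2498)–(0, 1.5675, 0.2498)  len=0.4343
  (v7,v8,v9) [+-+] → (-0.401229, 1.40131, 0.2498)–(-1.1084, 1.1084, 0.2498)  len=0.7654
  (v8,v10,v9) [--+] → (-1.27459, 0.707171, 0.2498)–(-1.1084, 1.1084, 0.2498)  len=0.4343
  (v9,v10,v11) [+-+] → (-1.27459, 0.707171, 0.2498)–(-1.5675, 0, 0.2498)  len=0.7654
  (v10,v12,v11) [--+] → (-1.40131, -0.401229, 0.2498)–(-1.5675, 0, 0.2498)  len=0.4343
  (v11,v12,v13) [+-+] → (-1.40131, -0.401229, 0.2498)–(-1.1084, -1.1084, 0.2498)  len=0.7654
  (v12,v14,v13) [--+] → (-0.707171, -1.27459, 0.2498)–(-1.1084, -1.1084, 0.2498)  len=0.4343
  (v13,v14,v15) [+-+] → (-0.707171, -1.27459, 0.2498)–(0, -1.5675, 0.2498)  len=0.7654
  (v14,v16,v15) [--+] → (0.401229, -1.40131, 0.2498)–(0, -1.5675, 0.2498)  len=0.4343
  (v15,v16,v17) [+-+] → (0.401229, -1.40131, 0.2498)–(1.1084, -1.1084, 0.2498)  len=0.7654
  (v16,v1,v17) [--+] → (1.27459, -0.707171, 0.2498)–(1.1084, -1.1084, 0.2498)  len=0.4343
  (v17,v1,v2) [+-+] → (1.27459, -0.707171, 0.2498)–(1.5675, 0, 0.2498)  len=0.7654

Chained into 1 loop(s):
  loop 1: 16 segments, perimeter = 9.5977
Total perimeter = 9.598


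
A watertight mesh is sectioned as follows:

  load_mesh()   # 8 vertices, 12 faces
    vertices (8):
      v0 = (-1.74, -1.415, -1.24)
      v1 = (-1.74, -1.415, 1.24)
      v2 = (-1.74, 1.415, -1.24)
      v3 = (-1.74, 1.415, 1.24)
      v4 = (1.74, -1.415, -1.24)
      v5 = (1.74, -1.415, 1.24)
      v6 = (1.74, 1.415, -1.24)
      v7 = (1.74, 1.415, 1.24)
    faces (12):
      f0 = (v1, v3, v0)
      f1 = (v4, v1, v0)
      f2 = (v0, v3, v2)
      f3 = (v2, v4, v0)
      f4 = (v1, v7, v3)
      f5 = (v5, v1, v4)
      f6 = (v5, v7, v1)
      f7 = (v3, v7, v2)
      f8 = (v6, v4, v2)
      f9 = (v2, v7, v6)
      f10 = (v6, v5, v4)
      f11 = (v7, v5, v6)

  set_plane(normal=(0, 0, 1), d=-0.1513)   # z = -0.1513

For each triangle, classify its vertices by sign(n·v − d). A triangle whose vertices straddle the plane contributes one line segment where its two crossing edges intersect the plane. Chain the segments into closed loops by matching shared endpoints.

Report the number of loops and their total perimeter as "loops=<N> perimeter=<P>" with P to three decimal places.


Straddling triangles (8 of 12):
  (v1,v3,v0) [++-] → (-1.74, -0.172653, -0.1513)–(-1.74, -1.415, -0.1513)  len=1.2423
  (v4,v1,v0) [-+-] → (0.212308, -1.415, -0.1513)–(-1.74, -1.415, -0.1513)  len=1.9523
  (v0,v3,v2) [-+-] → (-1.74, -0.172653, -0.1513)–(-1.74, 1.415, -0.1513)  len=1.5877
  (v5,v1,v4) [++-] → (0.212308, -1.415, -0.1513)–(1.74, -1.415, -0.1513)  len=1.5277
  (v3,v7,v2) [++-] → (-0.212308, 1.415, -0.1513)–(-1.74, 1.415, -0.1513)  len=1.5277
  (v2,v7,v6) [-+-] → (-0.212308, 1.415, -0.1513)–(1.74, 1.415, -0.1513)  len=1.9523
  (v6,v5,v4) [-+-] → (1.74, 0.172653, -0.1513)–(1.74, -1.415, -0.1513)  len=1.5877
  (v7,v5,v6) [++-] → (1.74, 0.172653, -0.1513)–(1.74, 1.415, -0.1513)  len=1.2423

Chained into 1 loop(s):
  loop 1: 8 segments, perimeter = 12.6200
Total perimeter = 12.620

loops=1 perimeter=12.620


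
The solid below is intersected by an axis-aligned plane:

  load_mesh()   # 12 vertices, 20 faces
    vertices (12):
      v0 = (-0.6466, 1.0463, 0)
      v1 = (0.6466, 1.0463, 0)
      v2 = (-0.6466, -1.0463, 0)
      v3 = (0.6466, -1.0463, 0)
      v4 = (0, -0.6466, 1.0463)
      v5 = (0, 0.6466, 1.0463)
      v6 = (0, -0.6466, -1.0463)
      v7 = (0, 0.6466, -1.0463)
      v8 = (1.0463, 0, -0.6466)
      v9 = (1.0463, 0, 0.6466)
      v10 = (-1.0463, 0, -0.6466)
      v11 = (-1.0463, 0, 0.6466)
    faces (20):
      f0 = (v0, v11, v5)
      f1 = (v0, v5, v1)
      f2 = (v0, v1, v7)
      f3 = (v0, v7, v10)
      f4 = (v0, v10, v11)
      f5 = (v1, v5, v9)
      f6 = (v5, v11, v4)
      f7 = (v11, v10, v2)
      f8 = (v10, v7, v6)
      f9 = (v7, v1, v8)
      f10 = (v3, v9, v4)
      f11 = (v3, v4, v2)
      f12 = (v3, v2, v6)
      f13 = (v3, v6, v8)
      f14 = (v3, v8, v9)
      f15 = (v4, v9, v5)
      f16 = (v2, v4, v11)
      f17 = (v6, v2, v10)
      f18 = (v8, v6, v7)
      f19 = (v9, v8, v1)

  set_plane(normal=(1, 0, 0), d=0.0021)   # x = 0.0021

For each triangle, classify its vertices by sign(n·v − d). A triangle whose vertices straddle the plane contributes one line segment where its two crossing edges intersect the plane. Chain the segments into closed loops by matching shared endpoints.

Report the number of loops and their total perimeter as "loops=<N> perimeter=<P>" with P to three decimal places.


loops=1 perimeter=7.062

Straddling triangles (10 of 20):
  (v0,v5,v1) [--+] → (0.0021, 0.647898, 1.0429)–(0.0021, 1.0463, 0)  len=1.1164
  (v0,v1,v7) [-+-] → (0.0021, 1.0463, 0)–(0.0021, 0.647898, -1.0429)  len=1.1164
  (v1,v5,v9) [+-+] → (0.0021, 0.647898, 1.0429)–(0.0021, 0.645302, 1.0455)  len=0.0037
  (v7,v1,v8) [-++] → (0.0021, 0.647898, -1.0429)–(0.0021, 0.645302, -1.0455)  len=0.0037
  (v3,v9,v4) [++-] → (0.0021, -0.645302, 1.0455)–(0.0021, -0.647898, 1.0429)  len=0.0037
  (v3,v4,v2) [+--] → (0.0021, -0.647898, 1.0429)–(0.0021, -1.0463, 0)  len=1.1164
  (v3,v2,v6) [+--] → (0.0021, -1.0463, 0)–(0.0021, -0.647898, -1.0429)  len=1.1164
  (v3,v6,v8) [+-+] → (0.0021, -0.647898, -1.0429)–(0.0021, -0.645302, -1.0455)  len=0.0037
  (v4,v9,v5) [-+-] → (0.0021, -0.645302, 1.0455)–(0.0021, 0.645302, 1.0455)  len=1.2906
  (v8,v6,v7) [+--] → (0.0021, -0.645302, -1.0455)–(0.0021, 0.645302, -1.0455)  len=1.2906

Chained into 1 loop(s):
  loop 1: 10 segments, perimeter = 7.0615
Total perimeter = 7.062


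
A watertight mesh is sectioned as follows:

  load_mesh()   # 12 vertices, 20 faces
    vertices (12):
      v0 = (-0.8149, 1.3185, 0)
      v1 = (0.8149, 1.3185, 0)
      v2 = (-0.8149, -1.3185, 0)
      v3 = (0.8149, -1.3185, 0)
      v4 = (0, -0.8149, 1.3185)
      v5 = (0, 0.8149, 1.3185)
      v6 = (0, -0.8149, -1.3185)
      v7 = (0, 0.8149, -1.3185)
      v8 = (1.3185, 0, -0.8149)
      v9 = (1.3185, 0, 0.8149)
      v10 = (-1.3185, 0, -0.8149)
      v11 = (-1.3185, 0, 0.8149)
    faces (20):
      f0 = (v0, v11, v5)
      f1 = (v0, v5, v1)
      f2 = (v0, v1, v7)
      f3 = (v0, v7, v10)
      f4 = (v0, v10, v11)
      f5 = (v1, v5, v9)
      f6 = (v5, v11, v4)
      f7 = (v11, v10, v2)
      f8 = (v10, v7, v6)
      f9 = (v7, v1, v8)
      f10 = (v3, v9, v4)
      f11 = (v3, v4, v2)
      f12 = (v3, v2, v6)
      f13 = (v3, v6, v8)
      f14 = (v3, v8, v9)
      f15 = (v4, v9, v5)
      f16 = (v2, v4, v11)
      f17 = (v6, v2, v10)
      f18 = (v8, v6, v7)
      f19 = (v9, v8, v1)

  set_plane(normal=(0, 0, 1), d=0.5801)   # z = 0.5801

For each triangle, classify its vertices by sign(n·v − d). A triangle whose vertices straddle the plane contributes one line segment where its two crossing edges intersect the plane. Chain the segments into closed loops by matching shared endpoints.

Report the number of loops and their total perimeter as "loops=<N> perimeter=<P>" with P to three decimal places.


Straddling triangles (10 of 20):
  (v0,v11,v5) [-++] → (-1.1734, 0.379904, 0.5801)–(-0.456369, 1.09693, 0.5801)  len=1.0140
  (v0,v5,v1) [-+-] → (-0.456369, 1.09693, 0.5801)–(0.456369, 1.09693, 0.5801)  len=0.9127
  (v0,v10,v11) [--+] → (-1.3185, 0, 0.5801)–(-1.1734, 0.379904, 0.5801)  len=0.4067
  (v1,v5,v9) [-++] → (0.456369, 1.09693, 0.5801)–(1.1734, 0.379904, 0.5801)  len=1.0140
  (v11,v10,v2) [+--] → (-1.3185, 0, 0.5801)–(-1.1734, -0.379904, 0.5801)  len=0.4067
  (v3,v9,v4) [-++] → (1.1734, -0.379904, 0.5801)–(0.456369, -1.09693, 0.5801)  len=1.0140
  (v3,v4,v2) [-+-] → (0.456369, -1.09693, 0.5801)–(-0.456369, -1.09693, 0.5801)  len=0.9127
  (v3,v8,v9) [--+] → (1.3185, 0, 0.5801)–(1.1734, -0.379904, 0.5801)  len=0.4067
  (v2,v4,v11) [-++] → (-0.456369, -1.09693, 0.5801)–(-1.1734, -0.379904, 0.5801)  len=1.0140
  (v9,v8,v1) [+--] → (1.3185, 0, 0.5801)–(1.1734, 0.379904, 0.5801)  len=0.4067

Chained into 1 loop(s):
  loop 1: 10 segments, perimeter = 7.5083
Total perimeter = 7.508

loops=1 perimeter=7.508


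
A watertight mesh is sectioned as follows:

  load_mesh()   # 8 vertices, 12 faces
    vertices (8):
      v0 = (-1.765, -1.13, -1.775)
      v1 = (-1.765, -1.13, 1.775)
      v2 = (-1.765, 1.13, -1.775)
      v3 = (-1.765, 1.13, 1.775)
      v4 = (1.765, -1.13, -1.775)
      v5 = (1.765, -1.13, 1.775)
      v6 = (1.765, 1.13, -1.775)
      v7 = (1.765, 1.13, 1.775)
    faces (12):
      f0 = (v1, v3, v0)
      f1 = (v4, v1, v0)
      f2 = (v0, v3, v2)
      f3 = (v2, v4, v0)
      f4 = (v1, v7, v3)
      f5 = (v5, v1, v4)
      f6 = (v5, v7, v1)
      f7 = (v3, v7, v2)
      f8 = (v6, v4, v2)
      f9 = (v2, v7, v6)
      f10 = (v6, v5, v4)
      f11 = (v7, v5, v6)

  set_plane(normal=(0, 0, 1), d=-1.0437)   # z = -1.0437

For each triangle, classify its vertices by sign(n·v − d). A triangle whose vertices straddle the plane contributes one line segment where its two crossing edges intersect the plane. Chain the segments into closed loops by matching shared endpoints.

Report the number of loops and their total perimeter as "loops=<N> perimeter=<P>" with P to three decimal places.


Straddling triangles (8 of 12):
  (v1,v3,v0) [++-] → (-1.765, -0.66444, -1.0437)–(-1.765, -1.13, -1.0437)  len=0.4656
  (v4,v1,v0) [-+-] → (1.03782, -1.13, -1.0437)–(-1.765, -1.13, -1.0437)  len=2.8028
  (v0,v3,v2) [-+-] → (-1.765, -0.66444, -1.0437)–(-1.765, 1.13, -1.0437)  len=1.7944
  (v5,v1,v4) [++-] → (1.03782, -1.13, -1.0437)–(1.765, -1.13, -1.0437)  len=0.7272
  (v3,v7,v2) [++-] → (-1.03782, 1.13, -1.0437)–(-1.765, 1.13, -1.0437)  len=0.7272
  (v2,v7,v6) [-+-] → (-1.03782, 1.13, -1.0437)–(1.765, 1.13, -1.0437)  len=2.8028
  (v6,v5,v4) [-+-] → (1.765, 0.66444, -1.0437)–(1.765, -1.13, -1.0437)  len=1.7944
  (v7,v5,v6) [++-] → (1.765, 0.66444, -1.0437)–(1.765, 1.13, -1.0437)  len=0.4656

Chained into 1 loop(s):
  loop 1: 8 segments, perimeter = 11.5800
Total perimeter = 11.580

loops=1 perimeter=11.580


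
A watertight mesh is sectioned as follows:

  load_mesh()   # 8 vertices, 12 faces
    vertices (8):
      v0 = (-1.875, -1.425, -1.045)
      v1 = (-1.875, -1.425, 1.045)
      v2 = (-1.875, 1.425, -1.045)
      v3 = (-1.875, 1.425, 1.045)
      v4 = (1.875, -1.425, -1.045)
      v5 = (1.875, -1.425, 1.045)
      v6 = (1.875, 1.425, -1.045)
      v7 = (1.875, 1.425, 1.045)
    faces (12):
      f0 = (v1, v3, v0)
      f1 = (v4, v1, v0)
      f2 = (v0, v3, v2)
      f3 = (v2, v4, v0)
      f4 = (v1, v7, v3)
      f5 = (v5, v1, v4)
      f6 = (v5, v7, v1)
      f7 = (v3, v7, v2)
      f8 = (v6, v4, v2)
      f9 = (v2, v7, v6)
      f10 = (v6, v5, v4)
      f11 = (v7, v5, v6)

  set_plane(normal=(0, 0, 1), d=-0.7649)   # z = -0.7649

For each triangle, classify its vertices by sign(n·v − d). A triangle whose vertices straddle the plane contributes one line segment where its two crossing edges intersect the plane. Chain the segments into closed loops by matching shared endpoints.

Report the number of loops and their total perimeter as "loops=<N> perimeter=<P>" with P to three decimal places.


Straddling triangles (8 of 12):
  (v1,v3,v0) [++-] → (-1.875, -1.04305, -0.7649)–(-1.875, -1.425, -0.7649)  len=0.3820
  (v4,v1,v0) [-+-] → (1.37243, -1.425, -0.7649)–(-1.875, -1.425, -0.7649)  len=3.2474
  (v0,v3,v2) [-+-] → (-1.875, -1.04305, -0.7649)–(-1.875, 1.425, -0.7649)  len=2.4680
  (v5,v1,v4) [++-] → (1.37243, -1.425, -0.7649)–(1.875, -1.425, -0.7649)  len=0.5026
  (v3,v7,v2) [++-] → (-1.37243, 1.425, -0.7649)–(-1.875, 1.425, -0.7649)  len=0.5026
  (v2,v7,v6) [-+-] → (-1.37243, 1.425, -0.7649)–(1.875, 1.425, -0.7649)  len=3.2474
  (v6,v5,v4) [-+-] → (1.875, 1.04305, -0.7649)–(1.875, -1.425, -0.7649)  len=2.4680
  (v7,v5,v6) [++-] → (1.875, 1.04305, -0.7649)–(1.875, 1.425, -0.7649)  len=0.3820

Chained into 1 loop(s):
  loop 1: 8 segments, perimeter = 13.2000
Total perimeter = 13.200

loops=1 perimeter=13.200
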